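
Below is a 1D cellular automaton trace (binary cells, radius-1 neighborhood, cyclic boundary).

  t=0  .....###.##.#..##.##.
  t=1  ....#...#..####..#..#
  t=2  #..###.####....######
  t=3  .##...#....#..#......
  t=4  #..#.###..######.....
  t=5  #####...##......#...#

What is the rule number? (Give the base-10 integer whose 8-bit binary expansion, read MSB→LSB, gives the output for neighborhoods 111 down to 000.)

  ###|.  b7=0 t=0,i=6
  ##.|.  b6=0 t=0,i=7
  #.#|#  b5=1 t=0,i=8
  #..|#  b4=1 t=0,i=13
  .##|.  b3=0 t=0,i=5
  .#.|#  b2=1 t=0,i=12
  ..#|#  b1=1 t=0,i=4
  ...|.  b0=0 t=0,i=0
  bits 00110110 = 54

54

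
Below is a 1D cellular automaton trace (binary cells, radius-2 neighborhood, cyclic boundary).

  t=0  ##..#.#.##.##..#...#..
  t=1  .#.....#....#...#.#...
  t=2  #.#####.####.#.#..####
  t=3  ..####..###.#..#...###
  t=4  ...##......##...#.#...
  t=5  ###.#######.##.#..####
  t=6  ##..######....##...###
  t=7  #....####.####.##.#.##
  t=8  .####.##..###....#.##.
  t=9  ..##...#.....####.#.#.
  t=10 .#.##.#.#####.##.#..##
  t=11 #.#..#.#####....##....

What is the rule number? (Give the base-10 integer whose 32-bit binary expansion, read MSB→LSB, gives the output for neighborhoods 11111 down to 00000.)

3314653455

  [31] ##### => #  t=2,i=4
  [30] ####. => #  t=2,i=5
  [29] ###.# => .  t=2,i=0
  [28] ###.. => .  t=3,i=5
  [27] ##.## => .  t=0,i=10
  [26] ##.#. => #  t=2,i=12
  [25] ##..# => .  t=0,i=2
  [24] ##... => #  t=4,i=5
  [23] #.### => #  t=2,i=2
  [22] #.##. => .  t=0,i=8
  [21] #.#.# => .  t=0,i=6
  [20] #.#.. => #  t=1,i=18
  [19] #..## => .  t=0,i=21
  [18] #..#. => .  t=0,i=3
  [17] #...# => .  t=0,i=17
  [16] #.... => #  t=1,i=3
  [15] .#### => #  t=2,i=3
  [14] .###. => .  t=3,i=9
  [13] .##.# => .  t=0,i=9
  [12] .##.. => #  t=0,i=1
  [11] .#.## => #  t=0,i=7
  [10] .#.#. => .  t=0,i=5
  [9] .#..# => .  t=0,i=20
  [8] .#... => #  t=0,i=16
  [7] ..### => .  t=2,i=18
  [6] ..##. => .  t=0,i=0
  [5] ..#.# => .  t=0,i=4
  [4] ..#.. => .  t=0,i=15
  [3] ...## => #  t=3,i=18
  [2] ...#. => #  t=0,i=18
  [1] ....# => #  t=1,i=5
  [0] ..... => #  t=1,i=4
  bits 11000101100100011001100100001111 = 3314653455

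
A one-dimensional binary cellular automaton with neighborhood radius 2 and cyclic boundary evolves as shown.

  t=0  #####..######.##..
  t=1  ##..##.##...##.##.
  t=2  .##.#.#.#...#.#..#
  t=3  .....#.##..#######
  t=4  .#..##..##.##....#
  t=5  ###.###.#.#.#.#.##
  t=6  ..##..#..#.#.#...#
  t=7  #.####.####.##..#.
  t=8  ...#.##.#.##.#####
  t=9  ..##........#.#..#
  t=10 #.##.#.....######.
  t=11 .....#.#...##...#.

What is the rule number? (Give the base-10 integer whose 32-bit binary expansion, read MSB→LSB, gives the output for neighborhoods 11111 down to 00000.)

  [31] ##### => .  t=0,i=2
  [30] ####. => .  t=0,i=3
  [29] ###.# => #  t=0,i=12
  [28] ###.. => #  t=0,i=4
  [27] ##.## => #  t=0,i=13
  [26] ##.#. => .  t=2,i=3
  [25] ##..# => #  t=0,i=5
  [24] ##... => .  t=1,i=9
  [23] #.### => .  t=5,i=4
  [22] #.##. => .  t=0,i=14
  [21] #.#.# => .  t=2,i=4
  [20] #.#.. => #  t=2,i=8
  [19] #..## => .  t=0,i=6
  [18] #..#. => #  t=2,i=16
  [17] #...# => .  t=1,i=10
  [16] #.... => #  t=3,i=1
  [15] .#### => #  t=0,i=1
  [14] .###. => .  t=5,i=5
  [13] .##.# => .  t=1,i=5
  [12] .##.. => #  t=0,i=15
  [11] .#.## => .  t=2,i=0
  [10] .#.#. => #  t=2,i=5
  [9] .#..# => #  t=2,i=15
  [8] .#... => .  t=2,i=9
  [7] ..### => #  t=0,i=0
  [6] ..##. => #  t=1,i=4
  [5] ..#.# => #  t=2,i=12
  [4] ..#.. => .  t=6,i=6
  [3] ...## => .  t=1,i=11
  [2] ...#. => #  t=2,i=11
  [1] ....# => .  t=3,i=3
  [0] ..... => .  t=3,i=2
  bits 00111010000101011001011011100100 = 974493412

974493412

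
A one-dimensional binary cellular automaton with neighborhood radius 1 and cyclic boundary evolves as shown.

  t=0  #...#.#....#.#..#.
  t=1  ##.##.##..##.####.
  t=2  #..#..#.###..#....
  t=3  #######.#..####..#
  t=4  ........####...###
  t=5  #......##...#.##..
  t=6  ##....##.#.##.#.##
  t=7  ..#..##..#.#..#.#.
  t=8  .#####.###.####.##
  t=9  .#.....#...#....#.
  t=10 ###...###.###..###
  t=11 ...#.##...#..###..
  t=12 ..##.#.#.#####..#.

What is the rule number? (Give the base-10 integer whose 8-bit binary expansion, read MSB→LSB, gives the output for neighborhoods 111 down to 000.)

  [7] ### => .  t=1,i=14
  [6] ##. => .  t=1,i=1
  [5] #.# => .  t=0,i=5
  [4] #.. => #  t=0,i=1
  [3] .## => #  t=1,i=0
  [2] .#. => #  t=0,i=0
  [1] ..# => #  t=0,i=3
  [0] ... => .  t=0,i=2
  bits 00011110 = 30

30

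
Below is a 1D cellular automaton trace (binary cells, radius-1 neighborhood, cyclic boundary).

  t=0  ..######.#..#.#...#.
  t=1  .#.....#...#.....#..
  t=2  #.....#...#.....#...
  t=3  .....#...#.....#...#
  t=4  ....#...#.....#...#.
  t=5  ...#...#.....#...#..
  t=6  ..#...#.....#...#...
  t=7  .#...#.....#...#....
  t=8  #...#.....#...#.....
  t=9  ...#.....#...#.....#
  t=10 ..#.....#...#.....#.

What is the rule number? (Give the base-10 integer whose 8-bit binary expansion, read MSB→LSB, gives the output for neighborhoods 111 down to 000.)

66

  ### -> .   bit 7 = 0  t=0,i=3
  ##. -> #   bit 6 = 1  t=0,i=7
  #.# -> .   bit 5 = 0  t=0,i=8
  #.. -> .   bit 4 = 0  t=0,i=10
  .## -> .   bit 3 = 0  t=0,i=2
  .#. -> .   bit 2 = 0  t=0,i=9
  ..# -> #   bit 1 = 1  t=0,i=1
  ... -> .   bit 0 = 0  t=0,i=0
  bits 01000010 = 66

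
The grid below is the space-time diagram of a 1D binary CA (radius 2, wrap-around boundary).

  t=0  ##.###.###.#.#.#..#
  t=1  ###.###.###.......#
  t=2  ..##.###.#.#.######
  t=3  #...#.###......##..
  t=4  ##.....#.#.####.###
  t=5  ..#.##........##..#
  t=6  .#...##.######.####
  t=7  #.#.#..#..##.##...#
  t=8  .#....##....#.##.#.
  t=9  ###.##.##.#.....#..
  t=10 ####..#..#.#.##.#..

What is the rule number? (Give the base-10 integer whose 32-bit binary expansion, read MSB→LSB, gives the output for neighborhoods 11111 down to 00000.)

  [31] ##### => #  t=2,i=15
  [30] ####. => .  t=1,i=1
  [29] ###.# => #  t=0,i=1
  [28] ###.. => .  t=1,i=10
  [27] ##.## => #  t=0,i=2
  [26] ##.#. => #  t=0,i=10
  [25] ##..# => #  t=2,i=0
  [24] ##... => #  t=1,i=11
  [23] #.### => .  t=0,i=3
  [22] #.##. => .  t=5,i=4
  [21] #.#.# => .  t=0,i=11
  [20] #.#.. => .  t=0,i=15
  [19] #..## => .  t=0,i=17
  [18] #..#. => #  t=3,i=18
  [17] #...# => .  t=3,i=2
  [16] #.... => .  t=1,i=12
  [15] .#### => .  t=1,i=0
  [14] .###. => #  t=0,i=0
  [13] .##.# => .  t=2,i=3
  [12] .##.. => #  t=3,i=16
  [11] .#.## => .  t=2,i=12
  [10] .#.#. => .  t=0,i=12
  [9] .#..# => .  t=0,i=16
  [8] .#... => #  t=3,i=1
  [7] ..### => #  t=0,i=18
  [6] ..##. => .  t=2,i=2
  [5] ..#.# => .  t=3,i=4
  [4] ..#.. => #  t=3,i=0
  [3] ...## => #  t=1,i=17
  [2] ...#. => .  t=3,i=3
  [1] ....# => #  t=1,i=16
  [0] ..... => #  t=1,i=13
  bits 10101111000001000101000110011011 = 2936295835

2936295835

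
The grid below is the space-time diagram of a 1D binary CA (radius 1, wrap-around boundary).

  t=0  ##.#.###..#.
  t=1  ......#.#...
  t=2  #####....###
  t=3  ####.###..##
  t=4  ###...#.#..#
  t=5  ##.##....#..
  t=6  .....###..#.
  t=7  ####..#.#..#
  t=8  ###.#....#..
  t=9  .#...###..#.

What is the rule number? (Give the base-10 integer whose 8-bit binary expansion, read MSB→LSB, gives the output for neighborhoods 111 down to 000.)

  ### -> #   bit 7 = 1  t=0,i=6
  ##. -> .   bit 6 = 0  t=0,i=1
  #.# -> .   bit 5 = 0  t=0,i=2
  #.. -> #   bit 4 = 1  t=0,i=8
  .## -> .   bit 3 = 0  t=0,i=0
  .#. -> .   bit 2 = 0  t=0,i=3
  ..# -> .   bit 1 = 0  t=0,i=9
  ... -> #   bit 0 = 1  t=1,i=0
  bits 10010001 = 145

145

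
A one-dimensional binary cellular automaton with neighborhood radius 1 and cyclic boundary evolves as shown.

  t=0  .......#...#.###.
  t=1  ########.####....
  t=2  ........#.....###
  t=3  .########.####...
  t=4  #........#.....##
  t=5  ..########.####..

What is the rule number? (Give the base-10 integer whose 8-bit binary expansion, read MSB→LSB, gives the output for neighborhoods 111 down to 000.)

  ### -> .   bit 7 = 0  t=0,i=14
  ##. -> .   bit 6 = 0  t=0,i=15
  #.# -> #   bit 5 = 1  t=0,i=12
  #.. -> .   bit 4 = 0  t=0,i=8
  .## -> .   bit 3 = 0  t=0,i=13
  .#. -> #   bit 2 = 1  t=0,i=7
  ..# -> #   bit 1 = 1  t=0,i=6
  ... -> #   bit 0 = 1  t=0,i=0
  bits 00100111 = 39

39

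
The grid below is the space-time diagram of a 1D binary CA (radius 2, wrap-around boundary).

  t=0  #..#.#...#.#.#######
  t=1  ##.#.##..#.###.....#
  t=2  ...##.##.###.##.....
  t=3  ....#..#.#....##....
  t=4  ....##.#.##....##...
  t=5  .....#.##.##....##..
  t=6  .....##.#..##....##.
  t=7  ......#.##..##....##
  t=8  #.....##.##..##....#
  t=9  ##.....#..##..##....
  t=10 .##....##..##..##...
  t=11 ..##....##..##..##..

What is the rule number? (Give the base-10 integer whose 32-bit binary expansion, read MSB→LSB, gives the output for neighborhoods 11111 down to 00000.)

  ##### -> .   bit 31 = 0  t=0,i=15
  ####. -> #   bit 30 = 1  t=0,i=19
  ###.# -> .   bit 29 = 0  t=1,i=1
  ###.. -> #   bit 28 = 1  t=0,i=0
  ##.## -> .   bit 27 = 0  t=2,i=5
  ##.#. -> .   bit 26 = 0  t=1,i=2
  ##..# -> #   bit 25 = 1  t=0,i=1
  ##... -> #   bit 24 = 1  t=1,i=14
  #.### -> #   bit 23 = 1  t=0,i=13
  #.##. -> .   bit 22 = 0  t=1,i=5
  #.#.# -> #   bit 21 = 1  t=0,i=11
  #.#.. -> #   bit 20 = 1  t=0,i=5
  #..## -> .   bit 19 = 0  t=6,i=10
  #..#. -> .   bit 18 = 0  t=0,i=2
  #...# -> .   bit 17 = 0  t=0,i=7
  #.... -> .   bit 16 = 0  t=1,i=15
  .#### -> .   bit 15 = 0  t=0,i=14
  .###. -> .   bit 14 = 0  t=1,i=0
  .##.# -> #   bit 13 = 1  t=2,i=4
  .##.. -> #   bit 12 = 1  t=1,i=6
  .#.## -> #   bit 11 = 1  t=0,i=12
  .#.#. -> .   bit 10 = 0  t=0,i=4
  .#..# -> #   bit 9 = 1  t=3,i=5
  .#... -> #   bit 8 = 1  t=0,i=6
  ..### -> .   bit 7 = 0  t=1,i=19
  ..##. -> .   bit 6 = 0  t=2,i=3
  ..#.# -> #   bit 5 = 1  t=0,i=3
  ..#.. -> #   bit 4 = 1  t=3,i=4
  ...## -> .   bit 3 = 0  t=1,i=18
  ...#. -> .   bit 2 = 0  t=0,i=8
  ....# -> .   bit 1 = 0  t=1,i=17
  ..... -> .   bit 0 = 0  t=1,i=16
  bits 01010011101100000011101100110000 = 1404058416

1404058416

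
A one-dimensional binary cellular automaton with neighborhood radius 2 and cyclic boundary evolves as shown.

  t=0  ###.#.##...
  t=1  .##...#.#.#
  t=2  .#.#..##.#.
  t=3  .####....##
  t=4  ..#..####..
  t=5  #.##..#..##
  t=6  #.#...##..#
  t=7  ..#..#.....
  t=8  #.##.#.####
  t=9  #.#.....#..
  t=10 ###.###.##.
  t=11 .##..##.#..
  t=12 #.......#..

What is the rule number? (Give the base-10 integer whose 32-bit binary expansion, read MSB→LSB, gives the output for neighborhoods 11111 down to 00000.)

  [31] ##### => .  t=8,i=9
  [30] ####. => .  t=3,i=3
  [29] ###.# => #  t=0,i=2
  [28] ###.. => .  t=3,i=4
  [27] ##.## => .  t=3,i=0
  [26] ##.#. => .  t=0,i=3
  [25] ##..# => .  t=5,i=4
  [24] ##... => #  t=0,i=8
  [23] #.### => .  t=3,i=1
  [22] #.##. => #  t=0,i=6
  [21] #.#.# => .  t=0,i=4
  [20] #.#.. => #  t=2,i=3
  [19] #..## => .  t=2,i=5
  [18] #..#. => .  t=2,i=0
  [17] #...# => .  t=0,i=9
  [16] #.... => #  t=3,i=6
  [15] .#### => #  t=3,i=2
  [14] .###. => #  t=0,i=1
  [13] .##.# => .  t=2,i=7
  [12] .##.. => .  t=0,i=7
  [11] .#.## => .  t=0,i=5
  [10] .#.#. => #  t=1,i=7
  [9] .#..# => #  t=2,i=4
  [8] .#... => .  t=6,i=3
  [7] ..### => .  t=0,i=0
  [6] ..##. => .  t=2,i=6
  [5] ..#.# => #  t=1,i=6
  [4] ..#.. => #  t=4,i=2
  [3] ...## => #  t=0,i=10
  [2] ...#. => .  t=1,i=5
  [1] ....# => #  t=3,i=7
  [0] ..... => #  t=7,i=8
  bits 00100001010100011100011000111011 = 559007291

559007291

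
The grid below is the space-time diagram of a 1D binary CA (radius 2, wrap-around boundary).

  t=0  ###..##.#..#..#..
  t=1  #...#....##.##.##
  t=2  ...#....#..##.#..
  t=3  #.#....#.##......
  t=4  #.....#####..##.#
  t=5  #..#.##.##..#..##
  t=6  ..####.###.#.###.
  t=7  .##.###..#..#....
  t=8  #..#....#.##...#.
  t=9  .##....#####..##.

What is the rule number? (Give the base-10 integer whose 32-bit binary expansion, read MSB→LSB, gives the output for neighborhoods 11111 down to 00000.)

  [31] ##### => #  t=4,i=8
  [30] ####. => #  t=4,i=9
  [29] ###.# => #  t=6,i=5
  [28] ###.. => .  t=0,i=2
  [27] ##.## => #  t=1,i=11
  [26] ##.#. => .  t=0,i=7
  [25] ##..# => .  t=0,i=3
  [24] ##... => .  t=1,i=1
  [23] #.### => .  t=1,i=15
  [22] #.##. => #  t=1,i=12
  [21] #.#.# => .  t=6,i=11
  [20] #.#.. => .  t=0,i=8
  [19] #..## => #  t=0,i=4
  [18] #..#. => #  t=0,i=10
  [17] #...# => .  t=1,i=2
  [16] #.... => .  t=1,i=6
  [15] .#### => .  t=4,i=7
  [14] .###. => .  t=0,i=1
  [13] .##.# => .  t=0,i=6
  [12] .##.. => #  t=3,i=10
  [11] .#.## => #  t=3,i=8
  [10] .#.#. => .  t=3,i=1
  [9] .#..# => #  t=0,i=9
  [8] .#... => .  t=1,i=5
  [7] ..### => #  t=0,i=0
  [6] ..##. => .  t=0,i=5
  [5] ..#.# => #  t=3,i=0
  [4] ..#.. => .  t=0,i=11
  [3] ...## => #  t=1,i=8
  [2] ...#. => #  t=1,i=3
  [1] ....# => .  t=1,i=7
  [0] ..... => #  t=2,i=0
  bits 11101000010011000001101010101101 = 3897301677

3897301677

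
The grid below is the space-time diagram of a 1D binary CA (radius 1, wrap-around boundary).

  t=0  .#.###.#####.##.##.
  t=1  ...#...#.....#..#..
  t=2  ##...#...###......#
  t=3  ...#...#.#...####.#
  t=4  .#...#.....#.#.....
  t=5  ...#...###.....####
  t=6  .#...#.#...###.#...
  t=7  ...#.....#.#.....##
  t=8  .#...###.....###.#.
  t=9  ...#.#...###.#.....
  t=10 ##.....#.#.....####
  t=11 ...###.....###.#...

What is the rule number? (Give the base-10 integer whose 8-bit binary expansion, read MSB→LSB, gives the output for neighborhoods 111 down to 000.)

  [7] ### => .  t=0,i=4
  [6] ##. => .  t=0,i=5
  [5] #.# => .  t=0,i=2
  [4] #.. => .  t=0,i=18
  [3] .## => #  t=0,i=3
  [2] .#. => .  t=0,i=1
  [1] ..# => .  t=0,i=0
  [0] ... => #  t=1,i=0
  bits 00001001 = 9

9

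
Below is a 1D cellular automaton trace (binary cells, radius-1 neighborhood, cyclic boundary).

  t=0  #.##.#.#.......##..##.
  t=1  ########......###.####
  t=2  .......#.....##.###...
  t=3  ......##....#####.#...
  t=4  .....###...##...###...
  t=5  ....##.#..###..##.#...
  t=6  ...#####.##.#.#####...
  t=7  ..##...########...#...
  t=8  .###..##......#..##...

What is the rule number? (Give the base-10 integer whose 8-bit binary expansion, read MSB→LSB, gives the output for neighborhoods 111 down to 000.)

110

  ### -> .   bit 7 = 0  t=1,i=0
  ##. -> #   bit 6 = 1  t=0,i=3
  #.# -> #   bit 5 = 1  t=0,i=1
  #.. -> .   bit 4 = 0  t=0,i=8
  .## -> #   bit 3 = 1  t=0,i=2
  .#. -> #   bit 2 = 1  t=0,i=0
  ..# -> #   bit 1 = 1  t=0,i=14
  ... -> .   bit 0 = 0  t=0,i=9
  bits 01101110 = 110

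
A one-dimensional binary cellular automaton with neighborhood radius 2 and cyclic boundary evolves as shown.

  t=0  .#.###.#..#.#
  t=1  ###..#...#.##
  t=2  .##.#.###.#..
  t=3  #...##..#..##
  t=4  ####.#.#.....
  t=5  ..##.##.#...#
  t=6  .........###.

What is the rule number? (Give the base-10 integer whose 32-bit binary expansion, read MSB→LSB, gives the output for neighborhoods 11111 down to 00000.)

  ##### -> .   bit 31 = 0  t=1,i=0
  ####. -> #   bit 30 = 1  t=1,i=1
  ###.# -> #   bit 29 = 1  t=0,i=5
  ###.. -> #   bit 28 = 1  t=1,i=2
  ##.## -> .   bit 27 = 0  t=5,i=4
  ##.#. -> .   bit 26 = 0  t=0,i=6
  ##..# -> .   bit 25 = 0  t=1,i=3
  ##... -> #   bit 24 = 1  t=3,i=1
  #.### -> .   bit 23 = 0  t=0,i=3
  #.##. -> .   bit 22 = 0  t=5,i=5
  #.#.# -> #   bit 21 = 1  t=0,i=1
  #.#.. -> .   bit 20 = 0  t=0,i=7
  #..## -> .   bit 19 = 0  t=3,i=10
  #..#. -> #   bit 18 = 1  t=0,i=9
  #...# -> #   bit 17 = 1  t=1,i=7
  #.... -> .   bit 16 = 0  t=4,i=9
  .#### -> .   bit 15 = 0  t=1,i=12
  .###. -> .   bit 14 = 0  t=0,i=4
  .##.# -> .   bit 13 = 0  t=2,i=2
  .##.. -> #   bit 12 = 1  t=3,i=5
  .#.## -> #   bit 11 = 1  t=0,i=2
  .#.#. -> #   bit 10 = 1  t=0,i=0
  .#..# -> .   bit 9 = 0  t=0,i=8
  .#... -> #   bit 8 = 1  t=1,i=6
  ..### -> .   bit 7 = 0  t=3,i=11
  ..##. -> .   bit 6 = 0  t=2,i=1
  ..#.# -> .   bit 5 = 0  t=0,i=10
  ..#.. -> .   bit 4 = 0  t=1,i=5
  ...## -> #   bit 3 = 1  t=2,i=0
  ...#. -> #   bit 2 = 1  t=1,i=8
  ....# -> .   bit 1 = 0  t=4,i=11
  ..... -> .   bit 0 = 0  t=4,i=10
  bits 01110001001001100001110100001100 = 1898323212

1898323212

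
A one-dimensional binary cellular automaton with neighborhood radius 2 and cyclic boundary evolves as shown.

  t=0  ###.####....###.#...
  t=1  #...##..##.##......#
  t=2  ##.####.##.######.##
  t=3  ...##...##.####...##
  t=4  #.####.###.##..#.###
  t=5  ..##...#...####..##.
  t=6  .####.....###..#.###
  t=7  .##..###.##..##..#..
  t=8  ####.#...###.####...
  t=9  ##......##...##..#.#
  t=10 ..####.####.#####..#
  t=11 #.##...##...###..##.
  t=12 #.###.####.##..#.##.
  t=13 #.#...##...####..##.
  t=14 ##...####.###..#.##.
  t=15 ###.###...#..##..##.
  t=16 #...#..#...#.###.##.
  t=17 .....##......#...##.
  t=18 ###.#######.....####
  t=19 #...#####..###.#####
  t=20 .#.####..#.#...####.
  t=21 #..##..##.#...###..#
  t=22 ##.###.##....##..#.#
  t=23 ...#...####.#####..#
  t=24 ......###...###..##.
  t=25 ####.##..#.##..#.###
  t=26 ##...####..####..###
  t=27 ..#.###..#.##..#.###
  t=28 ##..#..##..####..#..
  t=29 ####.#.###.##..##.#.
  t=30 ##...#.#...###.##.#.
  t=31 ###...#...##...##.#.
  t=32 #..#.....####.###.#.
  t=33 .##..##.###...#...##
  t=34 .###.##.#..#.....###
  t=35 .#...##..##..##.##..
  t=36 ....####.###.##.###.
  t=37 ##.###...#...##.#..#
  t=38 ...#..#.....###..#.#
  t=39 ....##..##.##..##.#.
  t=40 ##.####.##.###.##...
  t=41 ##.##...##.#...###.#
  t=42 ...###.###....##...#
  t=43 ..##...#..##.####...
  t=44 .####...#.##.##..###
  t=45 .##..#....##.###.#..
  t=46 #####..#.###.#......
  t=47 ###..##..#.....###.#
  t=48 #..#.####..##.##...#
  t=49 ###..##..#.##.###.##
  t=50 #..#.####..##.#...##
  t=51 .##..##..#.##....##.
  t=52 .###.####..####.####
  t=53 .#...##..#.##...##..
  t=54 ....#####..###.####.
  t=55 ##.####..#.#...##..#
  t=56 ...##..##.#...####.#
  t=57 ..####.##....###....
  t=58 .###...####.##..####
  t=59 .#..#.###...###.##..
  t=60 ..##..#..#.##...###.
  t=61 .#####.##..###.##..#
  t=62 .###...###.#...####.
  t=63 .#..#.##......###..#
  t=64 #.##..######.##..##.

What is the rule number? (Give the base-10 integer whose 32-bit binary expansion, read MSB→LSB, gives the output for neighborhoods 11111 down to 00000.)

  [31] ##### => #  t=2,i=13
  [30] ####. => .  t=0,i=6
  [29] ###.# => .  t=0,i=2
  [28] ###.. => .  t=0,i=7
  [27] ##.## => .  t=0,i=3
  [26] ##.#. => .  t=0,i=15
  [25] ##..# => #  t=1,i=6
  [24] ##... => #  t=0,i=8
  [23] #.### => #  t=0,i=4
  [22] #.##. => #  t=1,i=11
  [21] #.#.# => #  t=11,i=0
  [20] #.#.. => .  t=0,i=16
  [19] #..## => .  t=1,i=7
  [18] #..#. => #  t=4,i=14
  [17] #...# => .  t=0,i=18
  [16] #.... => #  t=0,i=9
  [15] .#### => #  t=0,i=5
  [14] .###. => .  t=0,i=1
  [13] .##.# => #  t=1,i=9
  [12] .##.. => #  t=1,i=0
  [11] .#.## => .  t=4,i=16
  [10] .#.#. => #  t=13,i=1
  [9] .#..# => #  t=10,i=0
  [8] .#... => .  t=0,i=17
  [7] ..### => #  t=0,i=0
  [6] ..##. => #  t=1,i=4
  [5] ..#.# => .  t=4,i=15
  [4] ..#.. => .  t=5,i=7
  [3] ...## => #  t=0,i=11
  [2] ...#. => .  t=5,i=6
  [1] ....# => .  t=0,i=10
  [0] ..... => #  t=1,i=15
  bits 10000011111001011011011011001001 = 2212869833

2212869833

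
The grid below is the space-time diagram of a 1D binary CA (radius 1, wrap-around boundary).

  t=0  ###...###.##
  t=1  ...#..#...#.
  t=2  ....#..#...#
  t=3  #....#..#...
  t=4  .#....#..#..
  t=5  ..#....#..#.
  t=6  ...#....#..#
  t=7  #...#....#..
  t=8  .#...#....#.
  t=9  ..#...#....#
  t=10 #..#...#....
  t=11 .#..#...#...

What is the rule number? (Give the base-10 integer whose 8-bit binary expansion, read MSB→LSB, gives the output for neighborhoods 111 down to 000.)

  ###|.  b7=0 t=0,i=0
  ##.|.  b6=0 t=0,i=2
  #.#|.  b5=0 t=0,i=9
  #..|#  b4=1 t=0,i=3
  .##|#  b3=1 t=0,i=6
  .#.|.  b2=0 t=1,i=3
  ..#|.  b1=0 t=0,i=5
  ...|.  b0=0 t=0,i=4
  bits 00011000 = 24

24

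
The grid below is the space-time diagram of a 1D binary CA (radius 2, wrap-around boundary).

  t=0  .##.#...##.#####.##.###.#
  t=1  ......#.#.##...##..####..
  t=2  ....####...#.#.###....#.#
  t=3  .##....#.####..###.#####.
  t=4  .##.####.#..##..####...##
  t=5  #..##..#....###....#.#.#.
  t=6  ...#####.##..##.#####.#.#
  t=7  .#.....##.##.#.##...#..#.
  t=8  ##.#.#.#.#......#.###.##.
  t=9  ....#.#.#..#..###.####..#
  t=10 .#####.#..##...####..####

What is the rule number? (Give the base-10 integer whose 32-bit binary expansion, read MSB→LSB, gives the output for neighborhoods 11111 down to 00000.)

981947510

  ##### -> .   bit 31 = 0  t=0,i=13
  ####. -> .   bit 30 = 0  t=0,i=14
  ###.# -> #   bit 29 = 1  t=0,i=15
  ###.. -> #   bit 28 = 1  t=1,i=22
  ##.## -> #   bit 27 = 1  t=0,i=10
  ##.#. -> .   bit 26 = 0  t=0,i=3
  ##..# -> #   bit 25 = 1  t=1,i=17
  ##... -> .   bit 24 = 0  t=1,i=12
  #.### -> #   bit 23 = 1  t=0,i=11
  #.##. -> .   bit 22 = 0  t=0,i=1
  #.#.# -> .   bit 21 = 0  t=0,i=24
  #.#.. -> .   bit 20 = 0  t=0,i=4
  #..## -> .   bit 19 = 0  t=1,i=18
  #..#. -> #   bit 18 = 1  t=5,i=6
  #...# -> #   bit 17 = 1  t=0,i=6
  #.... -> #   bit 16 = 1  t=1,i=24
  .#### -> .   bit 15 = 0  t=0,i=12
  .###. -> #   bit 14 = 1  t=0,i=21
  .##.# -> .   bit 13 = 0  t=0,i=2
  .##.. -> #   bit 12 = 1  t=1,i=11
  .#.## -> .   bit 11 = 0  t=0,i=0
  .#.#. -> #   bit 10 = 1  t=1,i=7
  .#..# -> .   bit 9 = 0  t=4,i=10
  .#... -> .   bit 8 = 0  t=0,i=5
  ..### -> .   bit 7 = 0  t=1,i=19
  ..##. -> #   bit 6 = 1  t=0,i=8
  ..#.# -> #   bit 5 = 1  t=1,i=6
  ..#.. -> #   bit 4 = 1  t=5,i=7
  ...## -> .   bit 3 = 0  t=0,i=7
  ...#. -> #   bit 2 = 1  t=1,i=5
  ....# -> #   bit 1 = 1  t=1,i=4
  ..... -> .   bit 0 = 0  t=1,i=0
  bits 00111010100001110101010001110110 = 981947510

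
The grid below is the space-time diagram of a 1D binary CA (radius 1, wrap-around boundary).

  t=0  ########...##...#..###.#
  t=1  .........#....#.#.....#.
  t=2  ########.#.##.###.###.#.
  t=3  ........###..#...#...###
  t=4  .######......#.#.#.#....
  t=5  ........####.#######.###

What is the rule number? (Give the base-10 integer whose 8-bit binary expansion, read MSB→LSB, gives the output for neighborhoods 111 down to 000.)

  [7] ### => .  t=0,i=0
  [6] ##. => .  t=0,i=7
  [5] #.# => #  t=0,i=22
  [4] #.. => .  t=0,i=8
  [3] .## => .  t=0,i=11
  [2] .#. => #  t=0,i=16
  [1] ..# => .  t=0,i=10
  [0] ... => #  t=0,i=9
  bits 00100101 = 37

37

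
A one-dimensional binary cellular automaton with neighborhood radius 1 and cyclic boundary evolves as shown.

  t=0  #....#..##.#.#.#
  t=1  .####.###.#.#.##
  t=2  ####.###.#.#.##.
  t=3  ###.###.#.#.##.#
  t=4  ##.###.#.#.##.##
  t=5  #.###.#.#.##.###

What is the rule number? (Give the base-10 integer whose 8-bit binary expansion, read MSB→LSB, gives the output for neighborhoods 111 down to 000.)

  nb ###: next=#  (t=1,i=2, bit7=1)
  nb ##.: next=.  (t=0,i=0, bit6=0)
  nb #.#: next=#  (t=0,i=10, bit5=1)
  nb #..: next=#  (t=0,i=1, bit4=1)
  nb .##: next=#  (t=0,i=8, bit3=1)
  nb .#.: next=.  (t=0,i=5, bit2=0)
  nb ..#: next=#  (t=0,i=4, bit1=1)
  nb ...: next=#  (t=0,i=2, bit0=1)
  bits 10111011 = 187

187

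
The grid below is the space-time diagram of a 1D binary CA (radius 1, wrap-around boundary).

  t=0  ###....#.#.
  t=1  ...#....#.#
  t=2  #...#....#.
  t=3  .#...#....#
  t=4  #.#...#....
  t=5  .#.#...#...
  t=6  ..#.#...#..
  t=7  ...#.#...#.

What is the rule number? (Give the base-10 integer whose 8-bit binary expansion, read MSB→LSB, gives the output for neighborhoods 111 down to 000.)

48

  [7] ### => .  t=0,i=1
  [6] ##. => .  t=0,i=2
  [5] #.# => #  t=0,i=8
  [4] #.. => #  t=0,i=3
  [3] .## => .  t=0,i=0
  [2] .#. => .  t=0,i=7
  [1] ..# => .  t=0,i=6
  [0] ... => .  t=0,i=4
  bits 00110000 = 48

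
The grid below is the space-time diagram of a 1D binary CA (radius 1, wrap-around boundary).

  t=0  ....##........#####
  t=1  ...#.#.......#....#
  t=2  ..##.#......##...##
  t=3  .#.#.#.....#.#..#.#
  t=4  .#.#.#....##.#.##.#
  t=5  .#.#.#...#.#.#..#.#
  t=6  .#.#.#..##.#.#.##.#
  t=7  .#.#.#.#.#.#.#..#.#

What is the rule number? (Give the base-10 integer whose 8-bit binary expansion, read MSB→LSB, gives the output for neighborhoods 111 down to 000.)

70

  [7] ### => .  t=0,i=15
  [6] ##. => #  t=0,i=5
  [5] #.# => .  t=1,i=4
  [4] #.. => .  t=0,i=0
  [3] .## => .  t=0,i=4
  [2] .#. => #  t=1,i=3
  [1] ..# => #  t=0,i=3
  [0] ... => .  t=0,i=1
  bits 01000110 = 70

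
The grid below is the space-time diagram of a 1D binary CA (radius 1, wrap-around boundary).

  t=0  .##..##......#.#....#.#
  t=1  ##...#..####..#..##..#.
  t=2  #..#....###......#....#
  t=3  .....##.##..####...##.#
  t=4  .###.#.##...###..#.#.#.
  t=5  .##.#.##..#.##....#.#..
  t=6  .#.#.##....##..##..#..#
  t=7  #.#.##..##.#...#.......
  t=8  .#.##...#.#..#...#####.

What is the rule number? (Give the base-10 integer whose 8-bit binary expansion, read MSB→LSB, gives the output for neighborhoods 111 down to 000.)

  ###|#  b7=1 t=1,i=9
  ##.|.  b6=0 t=0,i=2
  #.#|#  b5=1 t=0,i=0
  #..|.  b4=0 t=0,i=3
  .##|#  b3=1 t=0,i=1
  .#.|.  b2=0 t=0,i=13
  ..#|.  b1=0 t=0,i=4
  ...|#  b0=1 t=0,i=8
  bits 10101001 = 169

169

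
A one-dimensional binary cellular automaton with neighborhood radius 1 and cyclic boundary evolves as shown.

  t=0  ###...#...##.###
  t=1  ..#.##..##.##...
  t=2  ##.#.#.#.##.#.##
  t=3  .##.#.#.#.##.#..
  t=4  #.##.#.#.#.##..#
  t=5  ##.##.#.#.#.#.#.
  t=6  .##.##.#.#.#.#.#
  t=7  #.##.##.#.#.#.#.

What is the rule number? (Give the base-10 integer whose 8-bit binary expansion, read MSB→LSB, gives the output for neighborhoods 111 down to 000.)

  nb ###: next=.  (t=0,i=0, bit7=0)
  nb ##.: next=#  (t=0,i=2, bit6=1)
  nb #.#: next=#  (t=0,i=12, bit5=1)
  nb #..: next=.  (t=0,i=3, bit4=0)
  nb .##: next=.  (t=0,i=10, bit3=0)
  nb .#.: next=.  (t=0,i=6, bit2=0)
  nb ..#: next=#  (t=0,i=5, bit1=1)
  nb ...: next=#  (t=0,i=4, bit0=1)
  bits 01100011 = 99

99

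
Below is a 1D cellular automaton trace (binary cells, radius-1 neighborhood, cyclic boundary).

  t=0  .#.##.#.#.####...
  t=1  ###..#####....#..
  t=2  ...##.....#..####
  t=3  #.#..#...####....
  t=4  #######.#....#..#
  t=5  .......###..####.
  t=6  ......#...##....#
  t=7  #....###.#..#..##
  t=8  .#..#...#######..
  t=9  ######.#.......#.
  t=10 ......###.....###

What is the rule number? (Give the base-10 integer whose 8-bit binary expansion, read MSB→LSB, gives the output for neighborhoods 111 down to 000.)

  ###|.  b7=0 t=0,i=11
  ##.|.  b6=0 t=0,i=4
  #.#|#  b5=1 t=0,i=2
  #..|#  b4=1 t=0,i=14
  .##|.  b3=0 t=0,i=3
  .#.|#  b2=1 t=0,i=1
  ..#|#  b1=1 t=0,i=0
  ...|.  b0=0 t=0,i=15
  bits 00110110 = 54

54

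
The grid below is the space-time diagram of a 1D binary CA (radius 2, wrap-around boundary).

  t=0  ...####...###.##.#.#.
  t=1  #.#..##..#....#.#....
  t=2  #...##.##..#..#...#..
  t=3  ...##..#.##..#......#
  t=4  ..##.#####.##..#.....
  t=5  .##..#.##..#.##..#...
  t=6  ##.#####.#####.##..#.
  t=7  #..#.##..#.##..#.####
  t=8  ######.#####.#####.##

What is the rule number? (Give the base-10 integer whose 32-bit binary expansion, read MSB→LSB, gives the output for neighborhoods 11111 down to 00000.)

  nb #####: next=#  (t=4,i=7, bit31=1)
  nb ####.: next=#  (t=0,i=5, bit30=1)
  nb ###.#: next=.  (t=0,i=12, bit29=0)
  nb ###..: next=#  (t=0,i=6, bit28=1)
  nb ##.##: next=.  (t=0,i=13, bit27=0)
  nb ##.#.: next=#  (t=0,i=16, bit26=1)
  nb ##..#: next=#  (t=1,i=7, bit25=1)
  nb ##...: next=.  (t=0,i=7, bit24=0)
  nb #.###: next=#  (t=4,i=5, bit23=1)
  nb #.##.: next=#  (t=0,i=14, bit22=1)
  nb #.#.#: next=.  (t=0,i=17, bit21=0)
  nb #.#..: next=.  (t=0,i=19, bit20=0)
  nb #..##: next=#  (t=1,i=4, bit19=1)
  nb #..#.: next=#  (t=1,i=8, bit18=1)
  nb #...#: next=.  (t=0,i=8, bit17=0)
  nb #....: next=#  (t=0,i=0, bit16=1)
  nb .####: next=.  (t=0,i=4, bit15=0)
  nb .###.: next=.  (t=0,i=11, bit14=0)
  nb .##.#: next=.  (t=0,i=15, bit13=0)
  nb .##..: next=.  (t=1,i=6, bit12=0)
  nb .#.##: next=#  (t=3,i=8, bit11=1)
  nb .#.#.: next=.  (t=0,i=18, bit10=0)
  nb .#..#: next=.  (t=1,i=3, bit9=0)
  nb .#...: next=.  (t=0,i=20, bit8=0)
  nb ..###: next=.  (t=0,i=3, bit7=0)
  nb ..##.: next=#  (t=1,i=5, bit6=1)
  nb ..#.#: next=#  (t=1,i=0, bit5=1)
  nb ..#..: next=.  (t=1,i=9, bit4=0)
  nb ...##: next=#  (t=0,i=2, bit3=1)
  nb ...#.: next=.  (t=1,i=13, bit2=0)
  nb ....#: next=.  (t=0,i=1, bit1=0)
  nb .....: next=.  (t=3,i=16, bit0=0)
  bits 11010110110011010000100001101000 = 3603761256

3603761256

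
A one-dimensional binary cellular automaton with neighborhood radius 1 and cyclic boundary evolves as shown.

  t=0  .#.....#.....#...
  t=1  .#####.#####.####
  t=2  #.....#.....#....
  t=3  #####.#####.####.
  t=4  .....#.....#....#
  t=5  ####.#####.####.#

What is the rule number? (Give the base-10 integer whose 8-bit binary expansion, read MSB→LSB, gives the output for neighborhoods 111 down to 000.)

53

  ### -> .   bit 7 = 0  t=1,i=2
  ##. -> .   bit 6 = 0  t=1,i=5
  #.# -> #   bit 5 = 1  t=1,i=0
  #.. -> #   bit 4 = 1  t=0,i=2
  .## -> .   bit 3 = 0  t=1,i=1
  .#. -> #   bit 2 = 1  t=0,i=1
  ..# -> .   bit 1 = 0  t=0,i=0
  ... -> #   bit 0 = 1  t=0,i=3
  bits 00110101 = 53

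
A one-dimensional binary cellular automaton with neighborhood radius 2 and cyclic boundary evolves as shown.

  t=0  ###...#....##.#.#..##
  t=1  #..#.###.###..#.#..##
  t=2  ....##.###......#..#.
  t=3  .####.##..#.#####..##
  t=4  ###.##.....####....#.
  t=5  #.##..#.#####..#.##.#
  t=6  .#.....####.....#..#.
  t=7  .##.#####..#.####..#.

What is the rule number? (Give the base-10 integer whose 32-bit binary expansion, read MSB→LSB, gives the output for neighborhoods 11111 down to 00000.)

2846919135

  #####|#  b31=1 t=0,i=0
  ####.|.  b30=0 t=0,i=1
  ###.#|#  b29=1 t=1,i=7
  ###..|.  b28=0 t=0,i=2
  ##.##|#  b27=1 t=1,i=8
  ##.#.|.  b26=0 t=0,i=13
  ##..#|.  b25=0 t=1,i=1
  ##...|#  b24=1 t=0,i=3
  #.###|#  b23=1 t=1,i=5
  #.##.|.  b22=0 t=3,i=6
  #.#.#|#  b21=1 t=0,i=14
  #.#..|#  b20=1 t=0,i=16
  #..##|.  b19=0 t=0,i=18
  #..#.|.  b18=0 t=1,i=2
  #...#|.  b17=0 t=0,i=4
  #....|.  b16=0 t=0,i=8
  .####|#  b15=1 t=0,i=20
  .###.|.  b14=0 t=1,i=6
  .##.#|.  b13=0 t=0,i=12
  .##..|.  b12=0 t=3,i=7
  .#.##|#  b11=1 t=1,i=4
  .#.#.|.  b10=0 t=0,i=15
  .#..#|.  b9=0 t=0,i=17
  .#...|#  b8=1 t=0,i=7
  ..###|#  b7=1 t=0,i=19
  ..##.|#  b6=1 t=0,i=11
  ..#.#|.  b5=0 t=1,i=3
  ..#..|#  b4=1 t=0,i=6
  ...##|#  b3=1 t=0,i=10
  ...#.|#  b2=1 t=0,i=5
  ....#|#  b1=1 t=0,i=9
  .....|#  b0=1 t=2,i=1
  bits 10101001101100001000100111011111 = 2846919135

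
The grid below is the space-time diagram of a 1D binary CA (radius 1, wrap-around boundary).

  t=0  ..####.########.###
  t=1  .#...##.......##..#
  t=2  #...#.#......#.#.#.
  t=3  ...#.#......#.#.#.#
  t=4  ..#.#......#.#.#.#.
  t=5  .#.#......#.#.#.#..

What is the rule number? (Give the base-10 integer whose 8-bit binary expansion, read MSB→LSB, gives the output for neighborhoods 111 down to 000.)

  [7] ### => .  t=0,i=3
  [6] ##. => #  t=0,i=5
  [5] #.# => #  t=0,i=6
  [4] #.. => .  t=0,i=0
  [3] .## => .  t=0,i=2
  [2] .#. => .  t=1,i=1
  [1] ..# => #  t=0,i=1
  [0] ... => .  t=1,i=3
  bits 01100010 = 98

98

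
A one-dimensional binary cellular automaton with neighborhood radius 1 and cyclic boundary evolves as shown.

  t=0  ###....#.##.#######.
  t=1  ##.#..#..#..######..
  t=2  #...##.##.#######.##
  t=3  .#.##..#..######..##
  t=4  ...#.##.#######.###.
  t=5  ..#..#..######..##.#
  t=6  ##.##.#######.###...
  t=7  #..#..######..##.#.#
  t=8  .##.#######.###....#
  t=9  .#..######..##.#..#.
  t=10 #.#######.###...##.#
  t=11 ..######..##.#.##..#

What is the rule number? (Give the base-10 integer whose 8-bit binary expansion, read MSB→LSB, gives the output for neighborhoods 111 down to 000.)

154

  ### -> #   bit 7 = 1  t=0,i=1
  ##. -> .   bit 6 = 0  t=0,i=2
  #.# -> .   bit 5 = 0  t=0,i=8
  #.. -> #   bit 4 = 1  t=0,i=3
  .## -> #   bit 3 = 1  t=0,i=0
  .#. -> .   bit 2 = 0  t=0,i=7
  ..# -> #   bit 1 = 1  t=0,i=6
  ... -> .   bit 0 = 0  t=0,i=4
  bits 10011010 = 154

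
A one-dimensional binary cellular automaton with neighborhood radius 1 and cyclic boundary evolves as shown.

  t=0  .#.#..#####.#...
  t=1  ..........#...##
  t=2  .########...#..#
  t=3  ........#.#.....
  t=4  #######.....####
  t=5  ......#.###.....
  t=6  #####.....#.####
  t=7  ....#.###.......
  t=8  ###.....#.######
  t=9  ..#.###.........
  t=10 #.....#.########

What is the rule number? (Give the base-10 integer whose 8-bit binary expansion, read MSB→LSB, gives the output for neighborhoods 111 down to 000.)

65

  ###|.  b7=0 t=0,i=7
  ##.|#  b6=1 t=0,i=10
  #.#|.  b5=0 t=0,i=2
  #..|.  b4=0 t=0,i=4
  .##|.  b3=0 t=0,i=6
  .#.|.  b2=0 t=0,i=1
  ..#|.  b1=0 t=0,i=0
  ...|#  b0=1 t=0,i=14
  bits 01000001 = 65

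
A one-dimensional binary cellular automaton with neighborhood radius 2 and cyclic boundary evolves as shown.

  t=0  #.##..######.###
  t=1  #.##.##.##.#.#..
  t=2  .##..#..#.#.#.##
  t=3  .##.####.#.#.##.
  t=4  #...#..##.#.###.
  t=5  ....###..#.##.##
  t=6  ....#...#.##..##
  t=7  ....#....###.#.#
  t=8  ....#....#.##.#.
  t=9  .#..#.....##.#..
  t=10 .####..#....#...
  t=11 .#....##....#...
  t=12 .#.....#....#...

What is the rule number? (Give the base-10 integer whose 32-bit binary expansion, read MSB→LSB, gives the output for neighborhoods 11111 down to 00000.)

  ##### -> #   bit 31 = 1  t=0,i=8
  ####. -> .   bit 30 = 0  t=0,i=10
  ###.# -> #   bit 29 = 1  t=0,i=0
  ###.. -> .   bit 28 = 0  t=5,i=6
  ##.## -> .   bit 27 = 0  t=0,i=1
  ##.#. -> #   bit 26 = 1  t=1,i=10
  ##..# -> .   bit 25 = 0  t=0,i=4
  ##... -> .   bit 24 = 0  t=5,i=0
  #.### -> #   bit 23 = 1  t=0,i=13
  #.##. -> #   bit 22 = 1  t=0,i=2
  #.#.# -> .   bit 21 = 0  t=1,i=11
  #.#.. -> .   bit 20 = 0  t=1,i=13
  #..## -> #   bit 19 = 1  t=0,i=5
  #..#. -> #   bit 18 = 1  t=1,i=15
  #...# -> .   bit 17 = 0  t=4,i=2
  #.... -> .   bit 16 = 0  t=5,i=1
  .#### -> .   bit 15 = 0  t=0,i=7
  .###. -> .   bit 14 = 0  t=4,i=13
  .##.# -> .   bit 13 = 0  t=1,i=3
  .##.. -> #   bit 12 = 1  t=0,i=3
  .#.## -> #   bit 11 = 1  t=1,i=1
  .#.#. -> #   bit 10 = 1  t=1,i=12
  .#..# -> #   bit 9 = 1  t=1,i=14
  .#... -> .   bit 8 = 0  t=4,i=1
  ..### -> #   bit 7 = 1  t=0,i=6
  ..##. -> .   bit 6 = 0  t=3,i=1
  ..#.# -> .   bit 5 = 0  t=1,i=0
  ..#.. -> #   bit 4 = 1  t=2,i=5
  ...## -> .   bit 3 = 0  t=5,i=3
  ...#. -> .   bit 2 = 0  t=4,i=3
  ....# -> .   bit 1 = 0  t=5,i=2
  ..... -> #   bit 0 = 1  t=8,i=1
  bits 10100100110011000001111010010001 = 2764840593

2764840593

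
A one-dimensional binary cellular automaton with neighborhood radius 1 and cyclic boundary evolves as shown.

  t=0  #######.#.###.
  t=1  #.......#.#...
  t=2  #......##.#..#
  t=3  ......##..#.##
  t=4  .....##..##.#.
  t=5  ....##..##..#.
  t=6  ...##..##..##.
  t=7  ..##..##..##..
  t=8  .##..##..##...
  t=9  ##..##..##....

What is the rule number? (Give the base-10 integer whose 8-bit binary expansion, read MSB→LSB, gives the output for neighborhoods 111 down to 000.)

14

  ###|.  b7=0 t=0,i=1
  ##.|.  b6=0 t=0,i=6
  #.#|.  b5=0 t=0,i=7
  #..|.  b4=0 t=1,i=1
  .##|#  b3=1 t=0,i=0
  .#.|#  b2=1 t=0,i=8
  ..#|#  b1=1 t=1,i=7
  ...|.  b0=0 t=1,i=2
  bits 00001110 = 14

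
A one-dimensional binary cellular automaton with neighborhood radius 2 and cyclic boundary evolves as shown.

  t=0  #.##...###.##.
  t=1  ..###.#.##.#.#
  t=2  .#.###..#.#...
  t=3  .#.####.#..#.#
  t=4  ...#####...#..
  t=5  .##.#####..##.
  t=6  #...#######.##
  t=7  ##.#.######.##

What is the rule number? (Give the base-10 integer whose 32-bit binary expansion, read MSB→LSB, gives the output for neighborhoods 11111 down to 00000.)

4157133114

  ##### -> #   bit 31 = 1  t=4,i=5
  ####. -> #   bit 30 = 1  t=3,i=5
  ###.# -> #   bit 29 = 1  t=0,i=9
  ###.. -> #   bit 28 = 1  t=2,i=5
  ##.## -> .   bit 27 = 0  t=0,i=10
  ##.#. -> #   bit 26 = 1  t=0,i=13
  ##..# -> #   bit 25 = 1  t=2,i=6
  ##... -> #   bit 24 = 1  t=0,i=4
  #.### -> #   bit 23 = 1  t=2,i=3
  #.##. -> #   bit 22 = 1  t=0,i=2
  #.#.# -> .   bit 21 = 0  t=0,i=0
  #.#.. -> .   bit 20 = 0  t=1,i=13
  #..## -> #   bit 19 = 1  t=1,i=1
  #..#. -> .   bit 18 = 0  t=2,i=7
  #...# -> .   bit 17 = 0  t=0,i=5
  #.... -> .   bit 16 = 0  t=2,i=12
  .#### -> #   bit 15 = 1  t=3,i=4
  .###. -> #   bit 14 = 1  t=0,i=8
  .##.# -> .   bit 13 = 0  t=0,i=12
  .##.. -> #   bit 12 = 1  t=0,i=3
  .#.## -> .   bit 11 = 0  t=0,i=1
  .#.#. -> .   bit 10 = 0  t=1,i=12
  .#..# -> .   bit 9 = 0  t=1,i=0
  .#... -> #   bit 8 = 1  t=2,i=11
  ..### -> .   bit 7 = 0  t=0,i=7
  ..##. -> .   bit 6 = 0  t=5,i=1
  ..#.# -> #   bit 5 = 1  t=2,i=1
  ..#.. -> #   bit 4 = 1  t=4,i=11
  ...## -> #   bit 3 = 1  t=0,i=6
  ...#. -> .   bit 2 = 0  t=2,i=0
  ....# -> #   bit 1 = 1  t=2,i=13
  ..... -> .   bit 0 = 0  t=4,i=0
  bits 11110111110010001101000100111010 = 4157133114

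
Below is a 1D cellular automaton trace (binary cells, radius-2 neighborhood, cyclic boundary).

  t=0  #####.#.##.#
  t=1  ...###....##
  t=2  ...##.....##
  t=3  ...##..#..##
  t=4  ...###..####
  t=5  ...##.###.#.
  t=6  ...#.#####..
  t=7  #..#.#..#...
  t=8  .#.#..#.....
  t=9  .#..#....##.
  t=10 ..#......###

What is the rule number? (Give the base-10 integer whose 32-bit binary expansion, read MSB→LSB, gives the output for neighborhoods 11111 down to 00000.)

  ##### -> .   bit 31 = 0  t=0,i=1
  ####. -> #   bit 30 = 1  t=0,i=3
  ###.# -> #   bit 29 = 1  t=0,i=4
  ###.. -> .   bit 28 = 0  t=1,i=5
  ##.## -> #   bit 27 = 1  t=0,i=10
  ##.#. -> #   bit 26 = 1  t=0,i=5
  ##..# -> #   bit 25 = 1  t=3,i=5
  ##... -> .   bit 24 = 0  t=1,i=0
  #.### -> #   bit 23 = 1  t=0,i=11
  #.##. -> .   bit 22 = 0  t=0,i=8
  #.#.# -> .   bit 21 = 0  t=0,i=6
  #.#.. -> .   bit 20 = 0  t=5,i=10
  #..## -> #   bit 19 = 1  t=3,i=9
  #..#. -> .   bit 18 = 0  t=3,i=6
  #...# -> .   bit 17 = 0  t=1,i=1
  #.... -> .   bit 16 = 0  t=1,i=7
  .#### -> .   bit 15 = 0  t=0,i=0
  .###. -> #   bit 14 = 1  t=1,i=4
  .##.# -> .   bit 13 = 0  t=0,i=9
  .##.. -> #   bit 12 = 1  t=1,i=11
  .#.## -> .   bit 11 = 0  t=0,i=7
  .#.#. -> .   bit 10 = 0  t=7,i=4
  .#..# -> #   bit 9 = 1  t=3,i=8
  .#... -> .   bit 8 = 0  t=5,i=11
  ..### -> #   bit 7 = 1  t=1,i=3
  ..##. -> #   bit 6 = 1  t=1,i=10
  ..#.# -> #   bit 5 = 1  t=6,i=3
  ..#.. -> .   bit 4 = 0  t=3,i=7
  ...## -> .   bit 3 = 0  t=1,i=2
  ...#. -> .   bit 2 = 0  t=6,i=2
  ....# -> .   bit 1 = 0  t=1,i=8
  ..... -> #   bit 0 = 1  t=2,i=7
  bits 01101110100010000101001011100001 = 1854427873

1854427873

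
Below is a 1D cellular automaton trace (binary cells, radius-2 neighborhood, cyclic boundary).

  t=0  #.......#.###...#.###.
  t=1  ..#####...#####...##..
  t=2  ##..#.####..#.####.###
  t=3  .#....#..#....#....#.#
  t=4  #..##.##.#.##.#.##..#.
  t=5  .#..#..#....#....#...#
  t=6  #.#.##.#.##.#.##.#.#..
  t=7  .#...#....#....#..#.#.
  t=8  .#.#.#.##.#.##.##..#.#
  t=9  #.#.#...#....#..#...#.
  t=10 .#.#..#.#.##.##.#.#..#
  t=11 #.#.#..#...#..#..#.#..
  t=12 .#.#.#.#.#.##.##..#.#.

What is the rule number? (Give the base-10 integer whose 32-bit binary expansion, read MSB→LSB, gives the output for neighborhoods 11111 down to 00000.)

  ##### -> #   bit 31 = 1  t=1,i=4
  ####. -> .   bit 30 = 0  t=1,i=5
  ###.# -> .   bit 29 = 0  t=0,i=20
  ###.. -> #   bit 28 = 1  t=0,i=12
  ##.## -> .   bit 27 = 0  t=2,i=18
  ##.#. -> .   bit 26 = 0  t=0,i=21
  ##..# -> .   bit 25 = 0  t=2,i=2
  ##... -> #   bit 24 = 1  t=0,i=13
  #.### -> #   bit 23 = 1  t=0,i=10
  #.##. -> .   bit 22 = 0  t=4,i=6
  #.#.# -> .   bit 21 = 0  t=3,i=21
  #.#.. -> .   bit 20 = 0  t=0,i=0
  #..## -> .   bit 19 = 0  t=4,i=2
  #..#. -> .   bit 18 = 0  t=2,i=3
  #...# -> #   bit 17 = 1  t=0,i=14
  #.... -> #   bit 16 = 1  t=0,i=2
  .#### -> .   bit 15 = 0  t=1,i=3
  .###. -> #   bit 14 = 1  t=0,i=11
  .##.# -> #   bit 13 = 1  t=4,i=4
  .##.. -> #   bit 12 = 1  t=1,i=19
  .#.## -> .   bit 11 = 0  t=0,i=9
  .#.#. -> #   bit 10 = 1  t=3,i=0
  .#..# -> #   bit 9 = 1  t=3,i=7
  .#... -> .   bit 8 = 0  t=0,i=1
  ..### -> .   bit 7 = 0  t=1,i=2
  ..##. -> .   bit 6 = 0  t=1,i=18
  ..#.# -> .   bit 5 = 0  t=0,i=8
  ..#.. -> #   bit 4 = 1  t=3,i=6
  ...## -> #   bit 3 = 1  t=1,i=1
  ...#. -> .   bit 2 = 0  t=0,i=7
  ....# -> #   bit 1 = 1  t=0,i=6
  ..... -> #   bit 0 = 1  t=0,i=3
  bits 10010001100000110111011000011011 = 2441311771

2441311771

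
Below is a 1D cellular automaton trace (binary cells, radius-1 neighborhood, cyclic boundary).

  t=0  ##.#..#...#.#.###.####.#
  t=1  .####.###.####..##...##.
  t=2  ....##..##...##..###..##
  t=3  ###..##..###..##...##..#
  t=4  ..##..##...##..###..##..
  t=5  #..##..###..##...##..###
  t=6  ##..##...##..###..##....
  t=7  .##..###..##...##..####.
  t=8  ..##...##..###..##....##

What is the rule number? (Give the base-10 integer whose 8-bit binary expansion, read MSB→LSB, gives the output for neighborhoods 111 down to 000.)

117

  ###|.  b7=0 t=0,i=0
  ##.|#  b6=1 t=0,i=1
  #.#|#  b5=1 t=0,i=2
  #..|#  b4=1 t=0,i=4
  .##|.  b3=0 t=0,i=14
  .#.|#  b2=1 t=0,i=3
  ..#|.  b1=0 t=0,i=5
  ...|#  b0=1 t=0,i=8
  bits 01110101 = 117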